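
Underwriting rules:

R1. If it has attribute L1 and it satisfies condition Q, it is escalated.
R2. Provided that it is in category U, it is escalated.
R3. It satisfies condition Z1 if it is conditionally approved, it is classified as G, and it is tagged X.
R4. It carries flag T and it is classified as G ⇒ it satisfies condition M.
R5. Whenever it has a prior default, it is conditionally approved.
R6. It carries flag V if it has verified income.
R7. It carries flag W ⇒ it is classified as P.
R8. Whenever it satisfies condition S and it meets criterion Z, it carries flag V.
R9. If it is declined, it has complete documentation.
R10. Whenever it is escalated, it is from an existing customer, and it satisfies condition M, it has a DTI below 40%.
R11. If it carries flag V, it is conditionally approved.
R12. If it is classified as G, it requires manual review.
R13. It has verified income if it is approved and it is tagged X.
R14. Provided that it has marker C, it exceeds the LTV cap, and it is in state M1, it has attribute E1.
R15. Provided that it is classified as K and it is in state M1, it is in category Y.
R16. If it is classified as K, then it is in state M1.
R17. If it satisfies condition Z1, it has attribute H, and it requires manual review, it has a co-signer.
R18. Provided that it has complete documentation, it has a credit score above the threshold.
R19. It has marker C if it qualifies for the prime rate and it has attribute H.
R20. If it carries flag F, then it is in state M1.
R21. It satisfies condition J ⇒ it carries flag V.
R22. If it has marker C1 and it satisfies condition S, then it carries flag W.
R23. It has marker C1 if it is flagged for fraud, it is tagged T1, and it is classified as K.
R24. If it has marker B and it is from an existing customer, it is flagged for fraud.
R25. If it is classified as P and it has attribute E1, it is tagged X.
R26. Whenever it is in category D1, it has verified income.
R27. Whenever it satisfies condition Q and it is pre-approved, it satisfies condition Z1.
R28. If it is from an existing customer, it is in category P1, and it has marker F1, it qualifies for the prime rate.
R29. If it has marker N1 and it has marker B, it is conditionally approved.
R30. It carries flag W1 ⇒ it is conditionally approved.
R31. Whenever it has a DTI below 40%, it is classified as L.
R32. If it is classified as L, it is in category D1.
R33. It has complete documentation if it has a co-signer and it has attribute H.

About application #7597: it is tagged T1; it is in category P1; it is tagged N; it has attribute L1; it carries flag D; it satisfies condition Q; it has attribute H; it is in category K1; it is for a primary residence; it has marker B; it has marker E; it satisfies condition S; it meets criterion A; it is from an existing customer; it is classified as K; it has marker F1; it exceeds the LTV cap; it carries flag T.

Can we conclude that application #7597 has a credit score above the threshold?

No

Forward chaining from the given facts derives: is escalated, is in state M1, is flagged for fraud, qualifies for the prime rate, is in category Y, has marker C, has marker C1, has attribute E1, carries flag W, is classified as P, is tagged X.
The only rule concluding "it has a credit score above the threshold" is R18, which needs "it has complete documentation"; that is never established.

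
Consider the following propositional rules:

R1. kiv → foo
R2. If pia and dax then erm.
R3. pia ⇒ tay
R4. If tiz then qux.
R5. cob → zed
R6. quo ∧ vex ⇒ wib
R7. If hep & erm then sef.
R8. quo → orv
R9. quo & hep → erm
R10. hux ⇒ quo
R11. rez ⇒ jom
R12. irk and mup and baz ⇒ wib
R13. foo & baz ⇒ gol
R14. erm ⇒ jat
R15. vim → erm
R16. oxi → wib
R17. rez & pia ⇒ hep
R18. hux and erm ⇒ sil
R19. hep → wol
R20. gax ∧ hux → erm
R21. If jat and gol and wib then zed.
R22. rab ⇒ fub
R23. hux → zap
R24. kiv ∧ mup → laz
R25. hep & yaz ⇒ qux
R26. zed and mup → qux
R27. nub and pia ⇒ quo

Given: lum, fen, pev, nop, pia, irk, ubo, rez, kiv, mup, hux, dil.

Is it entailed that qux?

Forward chaining from the given facts derives: foo, tay, quo, jom, hep, wol, zap, laz, orv, erm, jat, sil, sef.
Rules concluding qux: R4 needs tiz; R25 needs yaz; R26 needs zed — none of these are established.

No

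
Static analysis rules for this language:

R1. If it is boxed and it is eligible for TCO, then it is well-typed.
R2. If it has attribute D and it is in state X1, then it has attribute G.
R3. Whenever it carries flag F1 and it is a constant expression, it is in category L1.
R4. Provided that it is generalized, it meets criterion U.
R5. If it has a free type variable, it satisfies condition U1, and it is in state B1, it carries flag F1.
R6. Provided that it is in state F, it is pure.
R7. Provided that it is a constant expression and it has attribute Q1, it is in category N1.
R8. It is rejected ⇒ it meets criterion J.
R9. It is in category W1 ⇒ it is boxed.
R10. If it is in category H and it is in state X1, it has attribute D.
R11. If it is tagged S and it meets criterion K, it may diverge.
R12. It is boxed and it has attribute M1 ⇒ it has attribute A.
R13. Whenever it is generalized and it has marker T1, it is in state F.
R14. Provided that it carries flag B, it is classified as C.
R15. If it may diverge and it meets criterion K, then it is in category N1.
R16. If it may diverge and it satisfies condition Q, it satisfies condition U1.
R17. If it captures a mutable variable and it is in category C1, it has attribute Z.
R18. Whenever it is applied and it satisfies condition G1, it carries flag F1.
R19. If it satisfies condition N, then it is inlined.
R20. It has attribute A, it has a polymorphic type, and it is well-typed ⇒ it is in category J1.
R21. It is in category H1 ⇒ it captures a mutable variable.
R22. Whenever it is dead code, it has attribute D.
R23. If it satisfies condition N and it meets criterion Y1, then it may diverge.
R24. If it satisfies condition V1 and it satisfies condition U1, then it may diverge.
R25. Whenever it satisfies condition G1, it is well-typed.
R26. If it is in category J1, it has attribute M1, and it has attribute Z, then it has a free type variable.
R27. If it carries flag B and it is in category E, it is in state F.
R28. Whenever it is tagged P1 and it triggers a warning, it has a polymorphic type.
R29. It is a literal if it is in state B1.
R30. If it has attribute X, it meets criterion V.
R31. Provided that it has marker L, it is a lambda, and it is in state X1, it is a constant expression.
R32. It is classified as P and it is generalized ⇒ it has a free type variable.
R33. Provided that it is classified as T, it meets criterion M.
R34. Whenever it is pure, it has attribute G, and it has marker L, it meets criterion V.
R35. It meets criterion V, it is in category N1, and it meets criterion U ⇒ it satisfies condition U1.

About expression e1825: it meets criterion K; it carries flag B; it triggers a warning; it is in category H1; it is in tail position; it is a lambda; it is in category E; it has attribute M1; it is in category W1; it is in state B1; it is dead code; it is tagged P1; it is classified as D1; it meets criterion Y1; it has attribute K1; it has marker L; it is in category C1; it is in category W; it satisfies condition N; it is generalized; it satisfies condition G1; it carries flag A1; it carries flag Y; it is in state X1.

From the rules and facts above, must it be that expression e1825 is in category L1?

Yes

By R4 (it is generalized): it meets criterion U.
By R9 (it is in category W1): it is boxed.
By R12 (it is boxed, it has attribute M1): it has attribute A.
By R21 (it is in category H1): it captures a mutable variable.
By R22 (it is dead code): it has attribute D.
By R23 (it satisfies condition N, it meets criterion Y1): it may diverge.
By R25 (it satisfies condition G1): it is well-typed.
By R27 (it carries flag B, it is in category E): it is in state F.
By R28 (it is tagged P1, it triggers a warning): it has a polymorphic type.
By R31 (it has marker L, it is a lambda, it is in state X1): it is a constant expression.
By R2 (it has attribute D, it is in state X1): it has attribute G.
By R6 (it is in state F): it is pure.
By R15 (it may diverge, it meets criterion K): it is in category N1.
By R17 (it captures a mutable variable, it is in category C1): it has attribute Z.
By R20 (it has attribute A, it has a polymorphic type, it is well-typed): it is in category J1.
By R26 (it is in category J1, it has attribute M1, it has attribute Z): it has a free type variable.
By R34 (it is pure, it has attribute G, it has marker L): it meets criterion V.
By R35 (it meets criterion V, it is in category N1, it meets criterion U): it satisfies condition U1.
By R5 (it has a free type variable, it satisfies condition U1, it is in state B1): it carries flag F1.
By R3 (it carries flag F1, it is a constant expression): it is in category L1.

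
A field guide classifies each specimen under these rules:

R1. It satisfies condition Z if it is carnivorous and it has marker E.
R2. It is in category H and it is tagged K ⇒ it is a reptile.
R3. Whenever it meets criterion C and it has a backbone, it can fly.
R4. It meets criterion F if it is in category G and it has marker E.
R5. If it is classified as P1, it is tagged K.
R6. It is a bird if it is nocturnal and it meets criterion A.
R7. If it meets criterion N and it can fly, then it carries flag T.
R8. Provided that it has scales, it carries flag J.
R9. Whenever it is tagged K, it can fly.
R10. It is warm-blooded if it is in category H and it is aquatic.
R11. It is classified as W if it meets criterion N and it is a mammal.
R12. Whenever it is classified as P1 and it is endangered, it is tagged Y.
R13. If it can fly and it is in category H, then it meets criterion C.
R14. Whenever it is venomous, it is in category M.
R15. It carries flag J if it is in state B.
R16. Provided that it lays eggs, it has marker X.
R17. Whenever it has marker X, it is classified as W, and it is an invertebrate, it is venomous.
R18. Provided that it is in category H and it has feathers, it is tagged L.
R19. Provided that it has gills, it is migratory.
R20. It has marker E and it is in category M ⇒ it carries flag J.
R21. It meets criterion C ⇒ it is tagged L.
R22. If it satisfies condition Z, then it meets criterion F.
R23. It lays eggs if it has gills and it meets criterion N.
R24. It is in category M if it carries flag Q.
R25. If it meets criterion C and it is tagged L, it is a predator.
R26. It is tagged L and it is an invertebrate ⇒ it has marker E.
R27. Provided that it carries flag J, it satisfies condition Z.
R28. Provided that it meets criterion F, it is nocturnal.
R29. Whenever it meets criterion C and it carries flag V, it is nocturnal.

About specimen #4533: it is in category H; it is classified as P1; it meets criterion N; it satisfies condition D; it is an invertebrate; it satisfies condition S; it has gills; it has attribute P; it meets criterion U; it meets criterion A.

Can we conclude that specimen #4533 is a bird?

No

Forward chaining from the given facts derives: is tagged K, can fly, meets criterion C, is migratory, is tagged L, lays eggs, is a predator, has marker E, is a reptile, carries flag T, has marker X.
The only rule concluding "it is a bird" is R6, which needs "it is nocturnal"; that is never established.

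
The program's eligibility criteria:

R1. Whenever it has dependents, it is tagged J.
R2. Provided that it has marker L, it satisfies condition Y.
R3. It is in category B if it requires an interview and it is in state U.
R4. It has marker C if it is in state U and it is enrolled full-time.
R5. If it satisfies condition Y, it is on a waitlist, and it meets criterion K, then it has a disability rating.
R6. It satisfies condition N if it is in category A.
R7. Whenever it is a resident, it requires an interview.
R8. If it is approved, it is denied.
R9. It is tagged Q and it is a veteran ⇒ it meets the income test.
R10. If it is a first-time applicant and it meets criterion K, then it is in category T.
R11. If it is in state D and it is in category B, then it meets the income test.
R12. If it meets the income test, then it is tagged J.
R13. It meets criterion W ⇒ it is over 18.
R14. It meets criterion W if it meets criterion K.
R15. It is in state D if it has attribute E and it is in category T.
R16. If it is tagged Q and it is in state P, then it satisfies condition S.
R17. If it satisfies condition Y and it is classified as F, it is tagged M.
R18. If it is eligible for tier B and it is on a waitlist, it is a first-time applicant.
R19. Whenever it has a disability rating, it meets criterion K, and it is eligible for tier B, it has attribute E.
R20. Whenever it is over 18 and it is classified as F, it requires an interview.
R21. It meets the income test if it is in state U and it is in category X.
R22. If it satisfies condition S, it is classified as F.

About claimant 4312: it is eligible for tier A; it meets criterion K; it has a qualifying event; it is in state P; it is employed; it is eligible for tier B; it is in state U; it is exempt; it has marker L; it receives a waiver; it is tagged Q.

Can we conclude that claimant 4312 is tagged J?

No

Forward chaining from the given facts derives: satisfies condition Y, meets criterion W, satisfies condition S, is classified as F, is over 18, is tagged M, requires an interview, is in category B.
Rules concluding "it is tagged J": R1 needs "it has dependents"; R12 needs "it meets the income test" — none of these are established.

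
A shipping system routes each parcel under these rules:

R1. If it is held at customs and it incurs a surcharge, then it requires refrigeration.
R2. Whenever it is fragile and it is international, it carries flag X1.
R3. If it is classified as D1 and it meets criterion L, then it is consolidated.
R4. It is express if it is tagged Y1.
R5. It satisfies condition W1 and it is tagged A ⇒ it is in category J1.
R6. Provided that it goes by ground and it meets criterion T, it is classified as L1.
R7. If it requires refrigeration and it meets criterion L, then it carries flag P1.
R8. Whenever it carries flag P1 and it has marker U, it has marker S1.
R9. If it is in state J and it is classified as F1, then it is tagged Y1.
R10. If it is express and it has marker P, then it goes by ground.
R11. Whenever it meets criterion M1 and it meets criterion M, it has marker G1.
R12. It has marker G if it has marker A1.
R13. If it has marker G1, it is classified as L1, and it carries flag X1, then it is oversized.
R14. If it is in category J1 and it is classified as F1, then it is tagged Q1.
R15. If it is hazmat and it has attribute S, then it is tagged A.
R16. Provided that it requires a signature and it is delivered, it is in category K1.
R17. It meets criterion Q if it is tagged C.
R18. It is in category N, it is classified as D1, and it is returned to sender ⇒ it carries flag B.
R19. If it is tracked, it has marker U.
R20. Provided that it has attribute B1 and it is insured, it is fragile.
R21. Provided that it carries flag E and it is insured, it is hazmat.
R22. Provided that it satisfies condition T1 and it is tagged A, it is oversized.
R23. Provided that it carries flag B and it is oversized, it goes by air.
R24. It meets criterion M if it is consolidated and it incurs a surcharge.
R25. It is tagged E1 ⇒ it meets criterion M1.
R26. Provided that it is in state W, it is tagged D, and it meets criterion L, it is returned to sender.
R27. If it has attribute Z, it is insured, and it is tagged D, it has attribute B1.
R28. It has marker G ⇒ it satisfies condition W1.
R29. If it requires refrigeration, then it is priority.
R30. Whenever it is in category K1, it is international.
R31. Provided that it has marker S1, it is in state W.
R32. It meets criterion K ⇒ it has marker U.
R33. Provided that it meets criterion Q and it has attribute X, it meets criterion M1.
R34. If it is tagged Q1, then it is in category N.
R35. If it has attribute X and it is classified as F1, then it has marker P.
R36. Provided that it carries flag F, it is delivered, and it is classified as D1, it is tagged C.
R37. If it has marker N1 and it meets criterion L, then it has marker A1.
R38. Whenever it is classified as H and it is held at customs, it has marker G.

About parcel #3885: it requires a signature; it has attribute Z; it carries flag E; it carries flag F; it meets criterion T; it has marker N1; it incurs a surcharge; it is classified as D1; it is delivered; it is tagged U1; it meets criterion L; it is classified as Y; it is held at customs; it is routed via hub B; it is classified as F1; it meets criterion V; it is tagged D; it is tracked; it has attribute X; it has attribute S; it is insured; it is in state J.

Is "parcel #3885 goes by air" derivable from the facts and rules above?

Yes

By R1 (it is held at customs, it incurs a surcharge): it requires refrigeration.
By R3 (it is classified as D1, it meets criterion L): it is consolidated.
By R7 (it requires refrigeration, it meets criterion L): it carries flag P1.
By R9 (it is in state J, it is classified as F1): it is tagged Y1.
By R16 (it requires a signature, it is delivered): it is in category K1.
By R19 (it is tracked): it has marker U.
By R21 (it carries flag E, it is insured): it is hazmat.
By R24 (it is consolidated, it incurs a surcharge): it meets criterion M.
By R27 (it has attribute Z, it is insured, it is tagged D): it has attribute B1.
By R30 (it is in category K1): it is international.
By R35 (it has attribute X, it is classified as F1): it has marker P.
By R36 (it carries flag F, it is delivered, it is classified as D1): it is tagged C.
By R37 (it has marker N1, it meets criterion L): it has marker A1.
By R4 (it is tagged Y1): it is express.
By R8 (it carries flag P1, it has marker U): it has marker S1.
By R10 (it is express, it has marker P): it goes by ground.
By R12 (it has marker A1): it has marker G.
By R15 (it is hazmat, it has attribute S): it is tagged A.
By R17 (it is tagged C): it meets criterion Q.
By R20 (it has attribute B1, it is insured): it is fragile.
By R28 (it has marker G): it satisfies condition W1.
By R31 (it has marker S1): it is in state W.
By R33 (it meets criterion Q, it has attribute X): it meets criterion M1.
By R2 (it is fragile, it is international): it carries flag X1.
By R5 (it satisfies condition W1, it is tagged A): it is in category J1.
By R6 (it goes by ground, it meets criterion T): it is classified as L1.
By R11 (it meets criterion M1, it meets criterion M): it has marker G1.
By R13 (it has marker G1, it is classified as L1, it carries flag X1): it is oversized.
By R14 (it is in category J1, it is classified as F1): it is tagged Q1.
By R26 (it is in state W, it is tagged D, it meets criterion L): it is returned to sender.
By R34 (it is tagged Q1): it is in category N.
By R18 (it is in category N, it is classified as D1, it is returned to sender): it carries flag B.
By R23 (it carries flag B, it is oversized): it goes by air.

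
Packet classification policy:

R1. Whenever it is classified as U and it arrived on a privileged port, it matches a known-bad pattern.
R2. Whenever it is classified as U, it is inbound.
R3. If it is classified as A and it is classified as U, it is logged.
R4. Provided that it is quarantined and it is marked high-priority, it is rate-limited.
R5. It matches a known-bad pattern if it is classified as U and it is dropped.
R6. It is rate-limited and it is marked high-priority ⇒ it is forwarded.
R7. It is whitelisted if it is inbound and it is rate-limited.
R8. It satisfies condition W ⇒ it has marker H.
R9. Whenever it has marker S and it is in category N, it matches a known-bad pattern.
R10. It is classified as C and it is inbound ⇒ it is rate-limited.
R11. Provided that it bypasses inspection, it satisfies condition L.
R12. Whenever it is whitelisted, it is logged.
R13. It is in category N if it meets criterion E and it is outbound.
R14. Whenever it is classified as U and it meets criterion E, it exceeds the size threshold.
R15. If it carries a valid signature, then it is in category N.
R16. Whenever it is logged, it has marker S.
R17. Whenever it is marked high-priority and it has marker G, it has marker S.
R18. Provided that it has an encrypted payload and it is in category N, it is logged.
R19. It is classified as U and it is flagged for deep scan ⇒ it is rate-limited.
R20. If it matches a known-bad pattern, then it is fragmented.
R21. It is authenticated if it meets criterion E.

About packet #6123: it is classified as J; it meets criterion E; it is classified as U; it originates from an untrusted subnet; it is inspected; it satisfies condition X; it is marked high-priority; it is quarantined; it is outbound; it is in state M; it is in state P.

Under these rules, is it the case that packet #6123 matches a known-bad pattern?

Yes

By R2 (it is classified as U): it is inbound.
By R4 (it is quarantined, it is marked high-priority): it is rate-limited.
By R7 (it is inbound, it is rate-limited): it is whitelisted.
By R12 (it is whitelisted): it is logged.
By R13 (it meets criterion E, it is outbound): it is in category N.
By R16 (it is logged): it has marker S.
By R9 (it has marker S, it is in category N): it matches a known-bad pattern.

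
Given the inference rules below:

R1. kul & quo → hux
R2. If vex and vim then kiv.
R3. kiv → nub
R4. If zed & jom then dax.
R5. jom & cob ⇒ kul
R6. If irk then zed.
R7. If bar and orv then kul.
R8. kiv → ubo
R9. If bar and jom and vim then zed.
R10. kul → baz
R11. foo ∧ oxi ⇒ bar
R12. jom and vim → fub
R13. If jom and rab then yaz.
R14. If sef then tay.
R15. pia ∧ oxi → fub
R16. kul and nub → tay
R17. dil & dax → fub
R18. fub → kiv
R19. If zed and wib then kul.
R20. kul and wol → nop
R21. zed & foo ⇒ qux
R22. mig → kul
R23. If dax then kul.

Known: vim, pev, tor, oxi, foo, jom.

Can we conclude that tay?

bar  (by R11: foo, oxi)
fub  (by R12: jom, vim)
kiv  (by R18: fub)
nub  (by R3: kiv)
zed  (by R9: bar, jom, vim)
dax  (by R4: zed, jom)
kul  (by R23: dax)
tay  (by R16: kul, nub)

Yes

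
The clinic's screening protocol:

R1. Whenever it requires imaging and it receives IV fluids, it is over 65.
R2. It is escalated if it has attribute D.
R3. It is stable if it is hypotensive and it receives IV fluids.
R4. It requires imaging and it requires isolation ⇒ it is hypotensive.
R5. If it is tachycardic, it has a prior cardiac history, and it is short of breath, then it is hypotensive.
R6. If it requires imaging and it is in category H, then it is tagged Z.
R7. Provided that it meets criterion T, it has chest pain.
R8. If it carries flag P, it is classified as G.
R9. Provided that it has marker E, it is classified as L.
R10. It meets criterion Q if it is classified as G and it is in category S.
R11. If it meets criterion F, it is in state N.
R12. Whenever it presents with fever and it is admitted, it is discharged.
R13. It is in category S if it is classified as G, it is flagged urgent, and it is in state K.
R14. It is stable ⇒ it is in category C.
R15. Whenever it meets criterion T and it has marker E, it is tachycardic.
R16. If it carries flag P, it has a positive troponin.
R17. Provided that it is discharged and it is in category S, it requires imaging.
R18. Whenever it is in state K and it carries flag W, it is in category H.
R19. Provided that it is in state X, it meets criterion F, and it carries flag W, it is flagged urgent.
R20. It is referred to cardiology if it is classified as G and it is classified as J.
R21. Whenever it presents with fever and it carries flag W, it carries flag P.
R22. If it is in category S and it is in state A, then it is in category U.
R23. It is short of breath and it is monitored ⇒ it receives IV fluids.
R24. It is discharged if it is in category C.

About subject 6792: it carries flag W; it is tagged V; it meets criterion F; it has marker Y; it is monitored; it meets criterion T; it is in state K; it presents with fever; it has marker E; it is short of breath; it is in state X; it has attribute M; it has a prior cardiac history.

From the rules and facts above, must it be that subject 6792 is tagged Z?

By R15 (it meets criterion T, it has marker E): it is tachycardic.
By R18 (it is in state K, it carries flag W): it is in category H.
By R19 (it is in state X, it meets criterion F, it carries flag W): it is flagged urgent.
By R21 (it presents with fever, it carries flag W): it carries flag P.
By R23 (it is short of breath, it is monitored): it receives IV fluids.
By R5 (it is tachycardic, it has a prior cardiac history, it is short of breath): it is hypotensive.
By R8 (it carries flag P): it is classified as G.
By R13 (it is classified as G, it is flagged urgent, it is in state K): it is in category S.
By R3 (it is hypotensive, it receives IV fluids): it is stable.
By R14 (it is stable): it is in category C.
By R24 (it is in category C): it is discharged.
By R17 (it is discharged, it is in category S): it requires imaging.
By R6 (it requires imaging, it is in category H): it is tagged Z.

Yes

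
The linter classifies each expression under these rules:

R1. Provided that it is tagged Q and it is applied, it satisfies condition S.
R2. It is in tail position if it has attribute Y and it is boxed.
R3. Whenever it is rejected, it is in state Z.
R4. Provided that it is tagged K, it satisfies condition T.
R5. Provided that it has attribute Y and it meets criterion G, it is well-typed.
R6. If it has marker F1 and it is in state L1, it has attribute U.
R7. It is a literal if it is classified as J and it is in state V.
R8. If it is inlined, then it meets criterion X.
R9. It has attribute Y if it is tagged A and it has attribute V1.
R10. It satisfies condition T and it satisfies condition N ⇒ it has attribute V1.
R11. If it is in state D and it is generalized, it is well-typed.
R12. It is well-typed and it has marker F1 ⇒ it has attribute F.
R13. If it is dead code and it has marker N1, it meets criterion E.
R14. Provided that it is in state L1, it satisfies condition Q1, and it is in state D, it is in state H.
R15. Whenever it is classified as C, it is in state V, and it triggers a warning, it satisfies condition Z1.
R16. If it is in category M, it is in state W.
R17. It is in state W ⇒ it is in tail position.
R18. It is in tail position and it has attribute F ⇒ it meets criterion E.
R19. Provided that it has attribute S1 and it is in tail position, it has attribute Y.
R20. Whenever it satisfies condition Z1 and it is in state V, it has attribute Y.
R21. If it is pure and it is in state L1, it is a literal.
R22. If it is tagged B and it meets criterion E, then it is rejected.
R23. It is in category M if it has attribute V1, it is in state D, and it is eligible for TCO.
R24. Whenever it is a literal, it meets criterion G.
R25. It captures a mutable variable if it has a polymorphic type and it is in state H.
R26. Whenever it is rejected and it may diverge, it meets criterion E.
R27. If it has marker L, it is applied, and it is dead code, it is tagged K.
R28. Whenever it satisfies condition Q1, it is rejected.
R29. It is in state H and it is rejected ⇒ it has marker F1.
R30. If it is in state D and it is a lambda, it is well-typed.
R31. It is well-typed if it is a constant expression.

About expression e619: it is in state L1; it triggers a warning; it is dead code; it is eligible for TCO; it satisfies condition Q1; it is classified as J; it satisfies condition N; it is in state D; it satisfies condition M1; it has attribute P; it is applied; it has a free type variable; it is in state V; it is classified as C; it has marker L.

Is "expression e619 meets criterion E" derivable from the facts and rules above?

By R7 (it is classified as J, it is in state V): it is a literal.
By R14 (it is in state L1, it satisfies condition Q1, it is in state D): it is in state H.
By R15 (it is classified as C, it is in state V, it triggers a warning): it satisfies condition Z1.
By R20 (it satisfies condition Z1, it is in state V): it has attribute Y.
By R24 (it is a literal): it meets criterion G.
By R27 (it has marker L, it is applied, it is dead code): it is tagged K.
By R28 (it satisfies condition Q1): it is rejected.
By R29 (it is in state H, it is rejected): it has marker F1.
By R4 (it is tagged K): it satisfies condition T.
By R5 (it has attribute Y, it meets criterion G): it is well-typed.
By R10 (it satisfies condition T, it satisfies condition N): it has attribute V1.
By R12 (it is well-typed, it has marker F1): it has attribute F.
By R23 (it has attribute V1, it is in state D, it is eligible for TCO): it is in category M.
By R16 (it is in category M): it is in state W.
By R17 (it is in state W): it is in tail position.
By R18 (it is in tail position, it has attribute F): it meets criterion E.

Yes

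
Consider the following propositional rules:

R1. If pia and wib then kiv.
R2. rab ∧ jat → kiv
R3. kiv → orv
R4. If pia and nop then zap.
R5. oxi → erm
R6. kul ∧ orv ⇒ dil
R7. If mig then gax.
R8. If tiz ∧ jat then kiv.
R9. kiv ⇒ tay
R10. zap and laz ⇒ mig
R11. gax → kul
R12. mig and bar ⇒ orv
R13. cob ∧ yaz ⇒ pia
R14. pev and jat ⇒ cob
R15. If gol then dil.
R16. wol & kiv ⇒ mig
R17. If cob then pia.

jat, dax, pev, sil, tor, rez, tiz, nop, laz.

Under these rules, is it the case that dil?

kiv  (by R8: tiz, jat)
cob  (by R14: pev, jat)
pia  (by R17: cob)
orv  (by R3: kiv)
zap  (by R4: pia, nop)
mig  (by R10: zap, laz)
gax  (by R7: mig)
kul  (by R11: gax)
dil  (by R6: kul, orv)

Yes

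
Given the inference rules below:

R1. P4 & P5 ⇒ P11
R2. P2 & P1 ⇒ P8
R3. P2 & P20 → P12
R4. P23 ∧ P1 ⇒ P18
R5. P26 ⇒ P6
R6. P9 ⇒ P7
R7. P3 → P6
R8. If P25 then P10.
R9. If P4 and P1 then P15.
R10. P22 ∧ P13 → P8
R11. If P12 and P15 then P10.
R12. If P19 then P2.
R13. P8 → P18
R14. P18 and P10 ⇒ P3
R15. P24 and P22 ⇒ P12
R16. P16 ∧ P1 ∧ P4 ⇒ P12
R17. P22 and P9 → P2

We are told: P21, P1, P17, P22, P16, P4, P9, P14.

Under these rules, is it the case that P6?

Yes

P15  (by R9: P4, P1)
P12  (by R16: P16, P1, P4)
P2  (by R17: P22, P9)
P8  (by R2: P2, P1)
P10  (by R11: P12, P15)
P18  (by R13: P8)
P3  (by R14: P18, P10)
P6  (by R7: P3)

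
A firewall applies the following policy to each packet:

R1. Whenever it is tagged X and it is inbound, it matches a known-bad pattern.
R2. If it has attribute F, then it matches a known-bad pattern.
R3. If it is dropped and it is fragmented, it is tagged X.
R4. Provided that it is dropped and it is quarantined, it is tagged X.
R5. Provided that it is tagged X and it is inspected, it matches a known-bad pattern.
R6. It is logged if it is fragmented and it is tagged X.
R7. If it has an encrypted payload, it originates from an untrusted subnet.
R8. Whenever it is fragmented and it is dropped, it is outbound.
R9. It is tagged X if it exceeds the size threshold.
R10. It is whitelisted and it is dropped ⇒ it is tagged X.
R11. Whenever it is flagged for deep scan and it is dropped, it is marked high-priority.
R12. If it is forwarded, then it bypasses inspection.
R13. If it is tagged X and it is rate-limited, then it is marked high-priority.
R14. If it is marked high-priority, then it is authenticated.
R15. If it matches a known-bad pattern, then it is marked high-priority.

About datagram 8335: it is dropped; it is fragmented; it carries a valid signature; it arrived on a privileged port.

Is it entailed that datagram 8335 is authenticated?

Forward chaining from the given facts derives: is tagged X, is logged, is outbound.
The only rule concluding "it is authenticated" is R14, which needs "it is marked high-priority"; that is never established.

No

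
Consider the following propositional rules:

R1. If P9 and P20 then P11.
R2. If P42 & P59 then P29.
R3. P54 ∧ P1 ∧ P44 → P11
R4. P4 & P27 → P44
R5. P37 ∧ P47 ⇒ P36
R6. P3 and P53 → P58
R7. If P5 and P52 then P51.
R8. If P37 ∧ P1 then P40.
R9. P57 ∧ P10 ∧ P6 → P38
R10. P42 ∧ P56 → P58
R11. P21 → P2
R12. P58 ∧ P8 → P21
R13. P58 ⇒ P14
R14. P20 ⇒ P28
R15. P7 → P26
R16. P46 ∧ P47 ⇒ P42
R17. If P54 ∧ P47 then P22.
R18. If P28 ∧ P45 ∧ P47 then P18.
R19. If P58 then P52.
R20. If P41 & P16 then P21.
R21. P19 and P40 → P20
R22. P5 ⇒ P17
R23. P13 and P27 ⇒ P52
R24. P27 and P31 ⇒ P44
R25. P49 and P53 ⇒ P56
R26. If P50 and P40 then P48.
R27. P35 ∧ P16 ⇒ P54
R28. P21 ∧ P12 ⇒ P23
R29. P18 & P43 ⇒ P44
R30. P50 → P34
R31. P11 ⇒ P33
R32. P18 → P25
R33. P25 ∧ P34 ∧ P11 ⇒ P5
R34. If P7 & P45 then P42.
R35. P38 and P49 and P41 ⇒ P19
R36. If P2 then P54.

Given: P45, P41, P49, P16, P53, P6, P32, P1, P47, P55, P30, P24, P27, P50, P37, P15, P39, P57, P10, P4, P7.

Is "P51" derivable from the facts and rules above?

Yes

P44  (by R4: P4, P27)
P40  (by R8: P37, P1)
P38  (by R9: P57, P10, P6)
P21  (by R20: P41, P16)
P56  (by R25: P49, P53)
P34  (by R30: P50)
P42  (by R34: P7, P45)
P19  (by R35: P38, P49, P41)
P58  (by R10: P42, P56)
P2  (by R11: P21)
P52  (by R19: P58)
P20  (by R21: P19, P40)
P54  (by R36: P2)
P11  (by R3: P54, P1, P44)
P28  (by R14: P20)
P18  (by R18: P28, P45, P47)
P25  (by R32: P18)
P5  (by R33: P25, P34, P11)
P51  (by R7: P5, P52)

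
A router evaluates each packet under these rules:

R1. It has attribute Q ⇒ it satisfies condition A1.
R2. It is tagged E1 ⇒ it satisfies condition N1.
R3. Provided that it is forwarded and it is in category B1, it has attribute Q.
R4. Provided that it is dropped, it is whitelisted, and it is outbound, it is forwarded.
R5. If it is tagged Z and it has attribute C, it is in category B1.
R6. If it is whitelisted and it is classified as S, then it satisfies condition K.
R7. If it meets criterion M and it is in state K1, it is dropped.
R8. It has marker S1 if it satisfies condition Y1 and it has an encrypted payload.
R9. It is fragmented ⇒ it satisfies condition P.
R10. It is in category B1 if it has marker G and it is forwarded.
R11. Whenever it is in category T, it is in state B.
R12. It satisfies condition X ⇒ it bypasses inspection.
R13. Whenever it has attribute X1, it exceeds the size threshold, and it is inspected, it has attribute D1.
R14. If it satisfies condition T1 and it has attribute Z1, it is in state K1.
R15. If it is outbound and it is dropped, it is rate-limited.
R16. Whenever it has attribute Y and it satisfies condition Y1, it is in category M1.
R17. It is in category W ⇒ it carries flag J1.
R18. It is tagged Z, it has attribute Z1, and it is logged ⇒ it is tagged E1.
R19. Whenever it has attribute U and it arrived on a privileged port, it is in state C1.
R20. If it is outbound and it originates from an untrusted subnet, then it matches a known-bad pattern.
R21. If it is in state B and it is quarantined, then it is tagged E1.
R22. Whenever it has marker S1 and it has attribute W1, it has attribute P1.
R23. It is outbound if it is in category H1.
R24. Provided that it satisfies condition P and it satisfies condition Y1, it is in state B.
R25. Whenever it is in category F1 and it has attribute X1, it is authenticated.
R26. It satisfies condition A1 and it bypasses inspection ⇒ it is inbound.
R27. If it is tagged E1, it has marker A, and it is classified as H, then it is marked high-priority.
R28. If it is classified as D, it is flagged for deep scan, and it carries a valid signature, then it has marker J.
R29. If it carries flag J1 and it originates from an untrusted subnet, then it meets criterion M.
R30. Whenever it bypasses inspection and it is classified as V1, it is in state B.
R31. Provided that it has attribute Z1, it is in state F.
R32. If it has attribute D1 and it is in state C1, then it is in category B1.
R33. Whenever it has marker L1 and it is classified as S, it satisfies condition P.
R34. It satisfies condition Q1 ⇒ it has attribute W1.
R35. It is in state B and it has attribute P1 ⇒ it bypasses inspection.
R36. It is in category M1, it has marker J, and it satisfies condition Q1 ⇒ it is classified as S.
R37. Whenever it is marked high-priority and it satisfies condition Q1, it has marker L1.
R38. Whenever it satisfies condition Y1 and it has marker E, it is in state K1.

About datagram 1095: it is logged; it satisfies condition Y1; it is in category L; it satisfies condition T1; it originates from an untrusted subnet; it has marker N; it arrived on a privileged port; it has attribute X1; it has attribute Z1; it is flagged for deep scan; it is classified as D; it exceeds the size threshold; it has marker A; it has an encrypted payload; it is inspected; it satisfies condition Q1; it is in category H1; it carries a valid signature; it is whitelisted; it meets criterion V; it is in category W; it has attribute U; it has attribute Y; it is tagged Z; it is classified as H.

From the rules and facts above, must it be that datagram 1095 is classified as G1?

Forward chaining from the given facts derives: has marker S1, has attribute D1, is in state K1, is in category M1, carries flag J1, is tagged E1, is in state C1, is outbound, is marked high-priority, has marker J, meets criterion M, is in state F, is in category B1, has attribute W1, is classified as S, has marker L1, satisfies condition N1, satisfies condition K, is dropped, is rate-limited, matches a known-bad pattern, has attribute P1, satisfies condition P, is forwarded, is in state B, bypasses inspection, has attribute Q, satisfies condition A1, is inbound.
No rule has "it is classified as G1" as its conclusion, and it is not among the given facts.

No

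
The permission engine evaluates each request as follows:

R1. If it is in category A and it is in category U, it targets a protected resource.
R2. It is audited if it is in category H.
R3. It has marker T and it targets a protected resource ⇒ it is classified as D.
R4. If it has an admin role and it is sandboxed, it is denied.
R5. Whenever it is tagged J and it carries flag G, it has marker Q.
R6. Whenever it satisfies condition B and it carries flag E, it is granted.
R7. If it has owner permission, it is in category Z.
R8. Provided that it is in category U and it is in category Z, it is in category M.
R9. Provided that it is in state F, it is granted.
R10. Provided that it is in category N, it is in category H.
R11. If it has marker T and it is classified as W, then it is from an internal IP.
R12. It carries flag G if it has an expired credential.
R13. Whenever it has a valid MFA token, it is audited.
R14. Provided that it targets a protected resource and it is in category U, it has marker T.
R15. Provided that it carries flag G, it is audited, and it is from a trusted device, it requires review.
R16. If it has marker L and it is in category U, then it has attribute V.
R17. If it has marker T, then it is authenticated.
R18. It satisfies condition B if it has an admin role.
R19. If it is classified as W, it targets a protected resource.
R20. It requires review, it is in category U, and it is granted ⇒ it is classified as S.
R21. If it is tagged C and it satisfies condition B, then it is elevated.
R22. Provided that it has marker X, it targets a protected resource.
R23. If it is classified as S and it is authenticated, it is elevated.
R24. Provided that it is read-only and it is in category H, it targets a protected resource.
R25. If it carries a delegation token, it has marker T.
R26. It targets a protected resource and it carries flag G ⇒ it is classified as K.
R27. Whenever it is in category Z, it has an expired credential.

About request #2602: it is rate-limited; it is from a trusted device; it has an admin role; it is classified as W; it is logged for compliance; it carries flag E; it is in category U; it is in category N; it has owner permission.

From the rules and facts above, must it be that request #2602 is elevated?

By R7 (it has owner permission): it is in category Z.
By R10 (it is in category N): it is in category H.
By R18 (it has an admin role): it satisfies condition B.
By R19 (it is classified as W): it targets a protected resource.
By R27 (it is in category Z): it has an expired credential.
By R2 (it is in category H): it is audited.
By R6 (it satisfies condition B, it carries flag E): it is granted.
By R12 (it has an expired credential): it carries flag G.
By R14 (it targets a protected resource, it is in category U): it has marker T.
By R15 (it carries flag G, it is audited, it is from a trusted device): it requires review.
By R17 (it has marker T): it is authenticated.
By R20 (it requires review, it is in category U, it is granted): it is classified as S.
By R23 (it is classified as S, it is authenticated): it is elevated.

Yes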